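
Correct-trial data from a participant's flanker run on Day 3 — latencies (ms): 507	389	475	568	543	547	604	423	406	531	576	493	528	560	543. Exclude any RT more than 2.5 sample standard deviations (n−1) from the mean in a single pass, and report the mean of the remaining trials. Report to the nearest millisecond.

513 ms

n = 15, ΣRT = 7693, M = 512.867
Σ(x−M)² = 57793.73; s = √(57793.73/14) = 64.250
Cutoffs: 512.867 ± 2.5·64.250 → [352.2, 673.5]
No RTs fall outside the cutoffs; all 15 retained. Mean = 7693/15 = 512.867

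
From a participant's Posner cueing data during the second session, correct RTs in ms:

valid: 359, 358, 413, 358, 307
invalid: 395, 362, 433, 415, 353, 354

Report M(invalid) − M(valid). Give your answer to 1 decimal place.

M(valid) = 1795/5 = 359.000
M(invalid) = 2312/6 = 385.333
Difference = 385.333 − 359.000 = 26.333 ms

26.3 ms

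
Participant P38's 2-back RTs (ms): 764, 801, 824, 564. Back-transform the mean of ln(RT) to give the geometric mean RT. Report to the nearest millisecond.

ln(RT): 6.6386, 6.6859, 6.7142, 6.3351
Mean ln(RT) = 26.3737/4 = 6.59341
Geometric mean = exp(6.59341) = 730.27 ms

730 ms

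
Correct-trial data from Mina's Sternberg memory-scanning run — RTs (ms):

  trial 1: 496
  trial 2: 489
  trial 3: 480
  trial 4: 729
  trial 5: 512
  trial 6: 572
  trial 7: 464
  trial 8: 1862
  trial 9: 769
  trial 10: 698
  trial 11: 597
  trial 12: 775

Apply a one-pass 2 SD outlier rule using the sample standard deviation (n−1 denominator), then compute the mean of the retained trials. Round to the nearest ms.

598 ms

n = 12, ΣRT = 8443, M = 703.583
Σ(x−M)² = 1613890.92; s = √(1613890.92/11) = 383.037
Cutoffs: 703.583 ± 2·383.037 → [-62.5, 1469.7]
Outside: 1862 → excluded.
Retained (n=11): Σ = 6581, mean = 6581/11 = 598.273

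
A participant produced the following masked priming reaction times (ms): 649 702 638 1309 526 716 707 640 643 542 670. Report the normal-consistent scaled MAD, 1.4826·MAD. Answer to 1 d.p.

78.6 ms

Sorted: 526, 542, 638, 640, 643, 649, 670, 702, 707, 716, 1309 → median = 649
|x − 649| sorted: 0, 6, 9, 11, 21, 53, 58, 67, 107, 123, 660 → MAD = 53
Robust SD ≈ 1.4826 × 53 = 78.578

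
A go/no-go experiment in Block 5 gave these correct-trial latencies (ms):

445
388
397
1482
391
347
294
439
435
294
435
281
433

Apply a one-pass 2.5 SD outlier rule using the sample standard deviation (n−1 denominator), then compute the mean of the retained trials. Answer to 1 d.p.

381.6 ms

n = 13, ΣRT = 6061, M = 466.231
Σ(x−M)² = 1160460.31; s = √(1160460.31/12) = 310.974
Cutoffs: 466.231 ± 2.5·310.974 → [-311.2, 1243.7]
Outside: 1482 → excluded.
Retained (n=12): Σ = 4579, mean = 4579/12 = 381.583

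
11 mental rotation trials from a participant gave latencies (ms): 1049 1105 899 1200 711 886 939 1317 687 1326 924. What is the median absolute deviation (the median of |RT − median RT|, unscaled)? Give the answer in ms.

166 ms

Sorted: 687, 711, 886, 899, 924, 939, 1049, 1105, 1200, 1317, 1326 → median = 939
|x − 939|: 110, 166, 40, 261, 228, 53, 0, 378, 252, 387, 15
Sorted deviations: 0, 15, 40, 53, 110, 166, 228, 252, 261, 378, 387 → MAD = 166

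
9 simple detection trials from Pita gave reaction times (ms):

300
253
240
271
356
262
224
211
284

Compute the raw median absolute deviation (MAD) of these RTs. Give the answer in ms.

22 ms

Sorted: 211, 224, 240, 253, 262, 271, 284, 300, 356 → median = 262
|x − 262|: 38, 9, 22, 9, 94, 0, 38, 51, 22
Sorted deviations: 0, 9, 9, 22, 22, 38, 38, 51, 94 → MAD = 22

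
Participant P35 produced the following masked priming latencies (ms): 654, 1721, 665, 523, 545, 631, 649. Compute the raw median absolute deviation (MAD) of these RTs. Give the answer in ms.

18 ms

Sorted: 523, 545, 631, 649, 654, 665, 1721 → median = 649
|x − 649|: 5, 1072, 16, 126, 104, 18, 0
Sorted deviations: 0, 5, 16, 18, 104, 126, 1072 → MAD = 18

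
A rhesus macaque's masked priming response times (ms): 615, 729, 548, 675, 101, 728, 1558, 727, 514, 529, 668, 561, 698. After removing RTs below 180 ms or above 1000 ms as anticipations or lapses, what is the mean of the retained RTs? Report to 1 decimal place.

Excluded: 101, 1558
Retained (n=11): Σ = 6992
Mean = 6992/11 = 635.6364

635.6 ms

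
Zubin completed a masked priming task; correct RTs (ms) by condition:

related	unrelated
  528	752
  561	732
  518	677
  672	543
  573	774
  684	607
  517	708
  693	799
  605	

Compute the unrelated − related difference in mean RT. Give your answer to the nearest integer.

104 ms

M(related) = 5351/9 = 594.556
M(unrelated) = 5592/8 = 699.000
Difference = 699.000 − 594.556 = 104.444 ms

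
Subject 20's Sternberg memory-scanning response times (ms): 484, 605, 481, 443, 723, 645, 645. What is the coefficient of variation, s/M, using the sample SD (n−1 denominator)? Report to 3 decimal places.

0.184

n = 7, Σ = 4026, M = 575.1429
Σ(x−M)² = 67144.857; s = √(67144.857/6) = 105.7866
CV = 105.7866 / 575.1429 = 0.18393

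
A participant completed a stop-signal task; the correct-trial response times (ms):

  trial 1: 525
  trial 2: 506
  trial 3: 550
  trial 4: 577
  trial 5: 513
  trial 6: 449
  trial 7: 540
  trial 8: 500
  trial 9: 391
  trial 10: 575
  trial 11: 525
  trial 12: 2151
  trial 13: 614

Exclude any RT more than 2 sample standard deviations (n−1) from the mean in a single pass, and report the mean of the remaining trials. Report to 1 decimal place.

522.1 ms

n = 13, ΣRT = 8416, M = 647.385
Σ(x−M)² = 2487999.08; s = √(2487999.08/12) = 455.339
Cutoffs: 647.385 ± 2·455.339 → [-263.3, 1558.1]
Outside: 2151 → excluded.
Retained (n=12): Σ = 6265, mean = 6265/12 = 522.083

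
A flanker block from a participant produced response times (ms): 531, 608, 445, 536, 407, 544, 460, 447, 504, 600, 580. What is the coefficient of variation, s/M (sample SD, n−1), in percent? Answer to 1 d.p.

n = 11, Σ = 5662, M = 514.7273
Σ(x−M)² = 45970.182; s = √(45970.182/10) = 67.8013
CV = 67.8013 / 514.7273 = 0.13172 = 13.172%

13.2%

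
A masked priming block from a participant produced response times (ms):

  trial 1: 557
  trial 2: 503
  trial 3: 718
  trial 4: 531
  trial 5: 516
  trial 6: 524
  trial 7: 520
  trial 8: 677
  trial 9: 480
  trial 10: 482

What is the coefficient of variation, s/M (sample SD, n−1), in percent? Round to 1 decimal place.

14.7%

n = 10, Σ = 5508, M = 550.8000
Σ(x−M)² = 59221.600; s = √(59221.600/9) = 81.1183
CV = 81.1183 / 550.8000 = 0.14727 = 14.727%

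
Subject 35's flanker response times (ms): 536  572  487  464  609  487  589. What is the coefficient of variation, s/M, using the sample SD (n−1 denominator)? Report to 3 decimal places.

0.106

n = 7, Σ = 3744, M = 534.8571
Σ(x−M)² = 19410.857; s = √(19410.857/6) = 56.8783
CV = 56.8783 / 534.8571 = 0.10634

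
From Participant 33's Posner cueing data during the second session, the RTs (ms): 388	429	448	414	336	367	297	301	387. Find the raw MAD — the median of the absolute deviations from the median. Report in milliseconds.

42 ms

Sorted: 297, 301, 336, 367, 387, 388, 414, 429, 448 → median = 387
|x − 387|: 1, 42, 61, 27, 51, 20, 90, 86, 0
Sorted deviations: 0, 1, 20, 27, 42, 51, 61, 86, 90 → MAD = 42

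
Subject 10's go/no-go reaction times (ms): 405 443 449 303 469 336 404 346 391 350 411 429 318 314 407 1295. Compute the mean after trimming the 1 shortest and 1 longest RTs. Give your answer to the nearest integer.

Sorted: 303, 314, 318, 336, 346, 350, 391, 404, 405, 407, 411, 429, 443, 449, 469, 1295
Drop lowest 1 (303) and highest 1 (1295)
Remaining (n=14): Σ = 5472, mean = 5472/14 = 390.857

391 ms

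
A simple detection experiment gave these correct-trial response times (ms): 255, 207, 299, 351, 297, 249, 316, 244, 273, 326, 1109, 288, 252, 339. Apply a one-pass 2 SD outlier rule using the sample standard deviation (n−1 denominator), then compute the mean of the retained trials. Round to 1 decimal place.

284.3 ms

n = 14, ΣRT = 4805, M = 343.214
Σ(x−M)² = 652988.36; s = √(652988.36/13) = 224.120
Cutoffs: 343.214 ± 2·224.120 → [-105.0, 791.5]
Outside: 1109 → excluded.
Retained (n=13): Σ = 3696, mean = 3696/13 = 284.308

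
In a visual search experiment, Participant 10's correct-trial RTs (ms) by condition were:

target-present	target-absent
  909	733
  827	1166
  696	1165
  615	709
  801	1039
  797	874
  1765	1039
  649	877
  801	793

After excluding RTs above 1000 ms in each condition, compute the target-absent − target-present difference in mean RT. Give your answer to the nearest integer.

35 ms

target-present: exclude 1765
target-absent: exclude 1166, 1165, 1039, 1039
M(target-present) = 6095/8 = 761.875
M(target-absent) = 3986/5 = 797.200
Difference = 797.200 − 761.875 = 35.325 ms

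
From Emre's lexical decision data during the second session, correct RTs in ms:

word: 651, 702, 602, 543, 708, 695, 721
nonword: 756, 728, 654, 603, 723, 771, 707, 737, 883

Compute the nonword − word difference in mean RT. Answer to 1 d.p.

M(word) = 4622/7 = 660.286
M(nonword) = 6562/9 = 729.111
Difference = 729.111 − 660.286 = 68.825 ms

68.8 ms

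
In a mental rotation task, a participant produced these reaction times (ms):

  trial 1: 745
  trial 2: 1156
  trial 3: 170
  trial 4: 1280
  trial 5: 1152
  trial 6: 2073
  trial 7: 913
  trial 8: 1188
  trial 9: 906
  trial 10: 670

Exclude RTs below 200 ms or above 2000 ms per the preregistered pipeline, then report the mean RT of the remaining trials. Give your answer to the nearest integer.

1001 ms

Excluded: 170, 2073
Retained (n=8): Σ = 8010
Mean = 8010/8 = 1001.2500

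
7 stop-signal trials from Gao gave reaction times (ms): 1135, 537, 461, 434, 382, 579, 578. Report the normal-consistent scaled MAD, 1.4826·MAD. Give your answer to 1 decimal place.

112.7 ms

Sorted: 382, 434, 461, 537, 578, 579, 1135 → median = 537
|x − 537| sorted: 0, 41, 42, 76, 103, 155, 598 → MAD = 76
Robust SD ≈ 1.4826 × 76 = 112.678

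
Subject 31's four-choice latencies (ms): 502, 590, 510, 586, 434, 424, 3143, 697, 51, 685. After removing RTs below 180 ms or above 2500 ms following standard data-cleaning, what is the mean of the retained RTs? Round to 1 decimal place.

553.5 ms

Excluded: 51, 3143
Retained (n=8): Σ = 4428
Mean = 4428/8 = 553.5000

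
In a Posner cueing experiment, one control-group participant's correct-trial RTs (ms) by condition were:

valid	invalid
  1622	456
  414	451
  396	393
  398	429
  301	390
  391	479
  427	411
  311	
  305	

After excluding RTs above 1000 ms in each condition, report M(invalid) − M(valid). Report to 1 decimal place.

62.0 ms

valid: exclude 1622
M(valid) = 2943/8 = 367.875
M(invalid) = 3009/7 = 429.857
Difference = 429.857 − 367.875 = 61.982 ms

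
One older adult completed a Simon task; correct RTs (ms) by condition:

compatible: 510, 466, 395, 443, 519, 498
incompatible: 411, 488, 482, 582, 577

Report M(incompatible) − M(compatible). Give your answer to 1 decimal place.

M(compatible) = 2831/6 = 471.833
M(incompatible) = 2540/5 = 508.000
Difference = 508.000 − 471.833 = 36.167 ms

36.2 ms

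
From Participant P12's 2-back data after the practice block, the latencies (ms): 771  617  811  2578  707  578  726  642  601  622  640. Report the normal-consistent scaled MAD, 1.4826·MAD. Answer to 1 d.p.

Sorted: 578, 601, 617, 622, 640, 642, 707, 726, 771, 811, 2578 → median = 642
|x − 642| sorted: 0, 2, 20, 25, 41, 64, 65, 84, 129, 169, 1936 → MAD = 64
Robust SD ≈ 1.4826 × 64 = 94.886

94.9 ms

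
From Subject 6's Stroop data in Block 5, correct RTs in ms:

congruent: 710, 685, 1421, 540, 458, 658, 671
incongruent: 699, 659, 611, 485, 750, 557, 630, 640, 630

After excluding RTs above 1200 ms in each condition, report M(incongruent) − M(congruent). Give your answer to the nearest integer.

9 ms

congruent: exclude 1421
M(congruent) = 3722/6 = 620.333
M(incongruent) = 5661/9 = 629.000
Difference = 629.000 − 620.333 = 8.667 ms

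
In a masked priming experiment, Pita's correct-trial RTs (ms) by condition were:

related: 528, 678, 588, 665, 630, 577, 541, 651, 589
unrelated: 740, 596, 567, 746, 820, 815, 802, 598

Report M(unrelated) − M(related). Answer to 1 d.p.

M(related) = 5447/9 = 605.222
M(unrelated) = 5684/8 = 710.500
Difference = 710.500 − 605.222 = 105.278 ms

105.3 ms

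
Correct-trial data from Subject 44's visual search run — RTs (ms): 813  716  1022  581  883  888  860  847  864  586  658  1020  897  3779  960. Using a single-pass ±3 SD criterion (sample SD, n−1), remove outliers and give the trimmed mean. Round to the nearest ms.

n = 15, ΣRT = 15374, M = 1024.933
Σ(x−M)² = 8393892.93; s = √(8393892.93/14) = 774.315
Cutoffs: 1024.933 ± 3·774.315 → [-1298.0, 3347.9]
Outside: 3779 → excluded.
Retained (n=14): Σ = 11595, mean = 11595/14 = 828.214

828 ms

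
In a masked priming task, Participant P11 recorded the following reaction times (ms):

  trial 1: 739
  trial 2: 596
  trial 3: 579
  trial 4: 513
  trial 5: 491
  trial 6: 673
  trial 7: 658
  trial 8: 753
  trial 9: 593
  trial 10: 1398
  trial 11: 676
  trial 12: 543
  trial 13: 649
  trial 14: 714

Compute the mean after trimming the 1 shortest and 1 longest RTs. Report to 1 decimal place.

640.5 ms

Sorted: 491, 513, 543, 579, 593, 596, 649, 658, 673, 676, 714, 739, 753, 1398
Drop lowest 1 (491) and highest 1 (1398)
Remaining (n=12): Σ = 7686, mean = 7686/12 = 640.500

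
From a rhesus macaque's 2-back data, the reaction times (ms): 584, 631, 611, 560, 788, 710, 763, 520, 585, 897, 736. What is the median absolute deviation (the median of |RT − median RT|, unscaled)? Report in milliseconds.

79 ms

Sorted: 520, 560, 584, 585, 611, 631, 710, 736, 763, 788, 897 → median = 631
|x − 631|: 47, 0, 20, 71, 157, 79, 132, 111, 46, 266, 105
Sorted deviations: 0, 20, 46, 47, 71, 79, 105, 111, 132, 157, 266 → MAD = 79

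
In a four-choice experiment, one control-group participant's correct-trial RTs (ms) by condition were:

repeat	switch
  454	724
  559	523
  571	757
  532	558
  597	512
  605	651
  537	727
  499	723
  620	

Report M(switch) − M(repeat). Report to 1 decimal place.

M(repeat) = 4974/9 = 552.667
M(switch) = 5175/8 = 646.875
Difference = 646.875 − 552.667 = 94.208 ms

94.2 ms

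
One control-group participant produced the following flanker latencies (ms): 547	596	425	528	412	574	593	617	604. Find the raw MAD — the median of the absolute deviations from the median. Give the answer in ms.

30 ms

Sorted: 412, 425, 528, 547, 574, 593, 596, 604, 617 → median = 574
|x − 574|: 27, 22, 149, 46, 162, 0, 19, 43, 30
Sorted deviations: 0, 19, 22, 27, 30, 43, 46, 149, 162 → MAD = 30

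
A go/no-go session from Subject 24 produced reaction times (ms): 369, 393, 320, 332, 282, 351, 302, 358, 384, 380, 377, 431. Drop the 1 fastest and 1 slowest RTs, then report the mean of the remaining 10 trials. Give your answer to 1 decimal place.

Sorted: 282, 302, 320, 332, 351, 358, 369, 377, 380, 384, 393, 431
Drop lowest 1 (282) and highest 1 (431)
Remaining (n=10): Σ = 3566, mean = 3566/10 = 356.600

356.6 ms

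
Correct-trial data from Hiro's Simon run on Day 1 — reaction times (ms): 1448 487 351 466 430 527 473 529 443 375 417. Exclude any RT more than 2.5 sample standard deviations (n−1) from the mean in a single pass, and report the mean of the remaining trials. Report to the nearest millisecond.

450 ms

n = 11, ΣRT = 5946, M = 540.545
Σ(x−M)² = 937108.73; s = √(937108.73/10) = 306.122
Cutoffs: 540.545 ± 2.5·306.122 → [-224.8, 1305.9]
Outside: 1448 → excluded.
Retained (n=10): Σ = 4498, mean = 4498/10 = 449.800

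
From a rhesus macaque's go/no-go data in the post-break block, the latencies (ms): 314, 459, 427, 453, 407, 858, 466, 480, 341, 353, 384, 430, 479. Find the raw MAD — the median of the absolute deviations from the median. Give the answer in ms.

46 ms

Sorted: 314, 341, 353, 384, 407, 427, 430, 453, 459, 466, 479, 480, 858 → median = 430
|x − 430|: 116, 29, 3, 23, 23, 428, 36, 50, 89, 77, 46, 0, 49
Sorted deviations: 0, 3, 23, 23, 29, 36, 46, 49, 50, 77, 89, 116, 428 → MAD = 46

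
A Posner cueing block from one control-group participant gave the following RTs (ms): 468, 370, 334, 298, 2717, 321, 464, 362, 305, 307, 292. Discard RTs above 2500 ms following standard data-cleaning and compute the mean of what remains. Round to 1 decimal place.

Excluded: 2717
Retained (n=10): Σ = 3521
Mean = 3521/10 = 352.1000

352.1 ms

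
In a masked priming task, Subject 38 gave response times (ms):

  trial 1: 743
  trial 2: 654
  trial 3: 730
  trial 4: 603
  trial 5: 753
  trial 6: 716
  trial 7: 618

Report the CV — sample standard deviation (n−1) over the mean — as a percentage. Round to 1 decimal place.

n = 7, Σ = 4817, M = 688.1429
Σ(x−M)² = 23078.857; s = √(23078.857/6) = 62.0200
CV = 62.0200 / 688.1429 = 0.09013 = 9.013%

9.0%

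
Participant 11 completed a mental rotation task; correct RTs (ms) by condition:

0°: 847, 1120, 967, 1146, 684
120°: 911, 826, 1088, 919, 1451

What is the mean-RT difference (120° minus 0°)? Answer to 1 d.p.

M(0°) = 4764/5 = 952.800
M(120°) = 5195/5 = 1039.000
Difference = 1039.000 − 952.800 = 86.200 ms

86.2 ms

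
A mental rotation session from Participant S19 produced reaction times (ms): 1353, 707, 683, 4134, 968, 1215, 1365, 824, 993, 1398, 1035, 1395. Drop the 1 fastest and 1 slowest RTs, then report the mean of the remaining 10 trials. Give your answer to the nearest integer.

1125 ms

Sorted: 683, 707, 824, 968, 993, 1035, 1215, 1353, 1365, 1395, 1398, 4134
Drop lowest 1 (683) and highest 1 (4134)
Remaining (n=10): Σ = 11253, mean = 11253/10 = 1125.300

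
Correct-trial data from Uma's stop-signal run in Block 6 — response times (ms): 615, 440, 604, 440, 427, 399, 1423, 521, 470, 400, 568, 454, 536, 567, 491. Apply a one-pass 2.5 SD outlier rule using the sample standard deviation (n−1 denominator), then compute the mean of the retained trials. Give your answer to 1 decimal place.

n = 15, ΣRT = 8355, M = 557.000
Σ(x−M)² = 873912.00; s = √(873912.00/14) = 249.845
Cutoffs: 557.000 ± 2.5·249.845 → [-67.6, 1181.6]
Outside: 1423 → excluded.
Retained (n=14): Σ = 6932, mean = 6932/14 = 495.143

495.1 ms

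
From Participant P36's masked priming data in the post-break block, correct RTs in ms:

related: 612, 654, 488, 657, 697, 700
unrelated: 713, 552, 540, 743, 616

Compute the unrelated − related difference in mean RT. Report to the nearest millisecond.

-2 ms

M(related) = 3808/6 = 634.667
M(unrelated) = 3164/5 = 632.800
Difference = 632.800 − 634.667 = -1.867 ms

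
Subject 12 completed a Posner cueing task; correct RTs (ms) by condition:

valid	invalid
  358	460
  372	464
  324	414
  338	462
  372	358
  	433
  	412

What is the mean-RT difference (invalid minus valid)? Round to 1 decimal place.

76.2 ms

M(valid) = 1764/5 = 352.800
M(invalid) = 3003/7 = 429.000
Difference = 429.000 − 352.800 = 76.200 ms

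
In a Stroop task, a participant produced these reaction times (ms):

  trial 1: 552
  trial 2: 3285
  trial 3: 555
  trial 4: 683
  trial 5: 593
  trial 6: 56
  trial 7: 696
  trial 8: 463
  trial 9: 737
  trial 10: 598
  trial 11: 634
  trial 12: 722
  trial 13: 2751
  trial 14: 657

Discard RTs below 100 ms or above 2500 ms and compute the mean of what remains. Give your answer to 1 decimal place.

626.4 ms

Excluded: 56, 2751, 3285
Retained (n=11): Σ = 6890
Mean = 6890/11 = 626.3636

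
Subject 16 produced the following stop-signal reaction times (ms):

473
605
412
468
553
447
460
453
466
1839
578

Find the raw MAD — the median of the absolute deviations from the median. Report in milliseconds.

21 ms

Sorted: 412, 447, 453, 460, 466, 468, 473, 553, 578, 605, 1839 → median = 468
|x − 468|: 5, 137, 56, 0, 85, 21, 8, 15, 2, 1371, 110
Sorted deviations: 0, 2, 5, 8, 15, 21, 56, 85, 110, 137, 1371 → MAD = 21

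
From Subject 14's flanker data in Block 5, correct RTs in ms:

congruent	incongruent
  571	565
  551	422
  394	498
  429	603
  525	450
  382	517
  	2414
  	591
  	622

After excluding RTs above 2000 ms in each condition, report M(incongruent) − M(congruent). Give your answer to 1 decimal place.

58.2 ms

incongruent: exclude 2414
M(congruent) = 2852/6 = 475.333
M(incongruent) = 4268/8 = 533.500
Difference = 533.500 − 475.333 = 58.167 ms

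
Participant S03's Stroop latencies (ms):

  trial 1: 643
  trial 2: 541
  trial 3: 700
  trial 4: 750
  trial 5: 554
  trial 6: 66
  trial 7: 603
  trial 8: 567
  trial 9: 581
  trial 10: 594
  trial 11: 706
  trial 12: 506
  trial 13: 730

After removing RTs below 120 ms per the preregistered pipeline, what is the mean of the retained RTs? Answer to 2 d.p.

Excluded: 66
Retained (n=12): Σ = 7475
Mean = 7475/12 = 622.9167

622.92 ms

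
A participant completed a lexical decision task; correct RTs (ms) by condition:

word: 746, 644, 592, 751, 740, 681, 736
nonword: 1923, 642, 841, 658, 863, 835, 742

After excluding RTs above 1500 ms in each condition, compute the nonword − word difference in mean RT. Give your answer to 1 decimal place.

64.9 ms

nonword: exclude 1923
M(word) = 4890/7 = 698.571
M(nonword) = 4581/6 = 763.500
Difference = 763.500 − 698.571 = 64.929 ms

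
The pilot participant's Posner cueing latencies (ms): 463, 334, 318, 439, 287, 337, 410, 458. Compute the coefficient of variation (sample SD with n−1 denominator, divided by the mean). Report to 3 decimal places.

n = 8, Σ = 3046, M = 380.7500
Σ(x−M)² = 33807.500; s = √(33807.500/7) = 69.4956
CV = 69.4956 / 380.7500 = 0.18252

0.183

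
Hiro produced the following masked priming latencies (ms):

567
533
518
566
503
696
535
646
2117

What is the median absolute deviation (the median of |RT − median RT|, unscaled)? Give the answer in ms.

Sorted: 503, 518, 533, 535, 566, 567, 646, 696, 2117 → median = 566
|x − 566|: 1, 33, 48, 0, 63, 130, 31, 80, 1551
Sorted deviations: 0, 1, 31, 33, 48, 63, 80, 130, 1551 → MAD = 48

48 ms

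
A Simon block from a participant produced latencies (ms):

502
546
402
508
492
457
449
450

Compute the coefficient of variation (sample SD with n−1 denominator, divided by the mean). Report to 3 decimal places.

0.094

n = 8, Σ = 3806, M = 475.7500
Σ(x−M)² = 14097.500; s = √(14097.500/7) = 44.8768
CV = 44.8768 / 475.7500 = 0.09433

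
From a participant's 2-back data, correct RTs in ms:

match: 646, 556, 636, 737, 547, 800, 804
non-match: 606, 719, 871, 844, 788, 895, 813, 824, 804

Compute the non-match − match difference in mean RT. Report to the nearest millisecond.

M(match) = 4726/7 = 675.143
M(non-match) = 7164/9 = 796.000
Difference = 796.000 − 675.143 = 120.857 ms

121 ms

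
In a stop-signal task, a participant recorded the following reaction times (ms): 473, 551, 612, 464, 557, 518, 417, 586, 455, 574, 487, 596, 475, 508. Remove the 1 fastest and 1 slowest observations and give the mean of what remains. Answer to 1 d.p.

520.3 ms

Sorted: 417, 455, 464, 473, 475, 487, 508, 518, 551, 557, 574, 586, 596, 612
Drop lowest 1 (417) and highest 1 (612)
Remaining (n=12): Σ = 6244, mean = 6244/12 = 520.333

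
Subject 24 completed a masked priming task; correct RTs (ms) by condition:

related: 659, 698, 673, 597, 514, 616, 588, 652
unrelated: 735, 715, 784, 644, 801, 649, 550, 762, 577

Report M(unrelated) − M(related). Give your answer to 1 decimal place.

66.2 ms

M(related) = 4997/8 = 624.625
M(unrelated) = 6217/9 = 690.778
Difference = 690.778 − 624.625 = 66.153 ms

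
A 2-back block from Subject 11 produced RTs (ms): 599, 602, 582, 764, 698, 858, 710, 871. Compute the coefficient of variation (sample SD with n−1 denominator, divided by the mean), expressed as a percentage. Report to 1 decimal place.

n = 8, Σ = 5684, M = 710.5000
Σ(x−M)² = 91252.000; s = √(91252.000/7) = 114.1753
CV = 114.1753 / 710.5000 = 0.16070 = 16.070%

16.1%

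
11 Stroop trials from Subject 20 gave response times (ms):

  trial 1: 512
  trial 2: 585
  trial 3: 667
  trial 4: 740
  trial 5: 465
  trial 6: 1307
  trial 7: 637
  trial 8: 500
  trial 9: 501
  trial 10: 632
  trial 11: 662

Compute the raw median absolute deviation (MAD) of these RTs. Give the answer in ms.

Sorted: 465, 500, 501, 512, 585, 632, 637, 662, 667, 740, 1307 → median = 632
|x − 632|: 120, 47, 35, 108, 167, 675, 5, 132, 131, 0, 30
Sorted deviations: 0, 5, 30, 35, 47, 108, 120, 131, 132, 167, 675 → MAD = 108

108 ms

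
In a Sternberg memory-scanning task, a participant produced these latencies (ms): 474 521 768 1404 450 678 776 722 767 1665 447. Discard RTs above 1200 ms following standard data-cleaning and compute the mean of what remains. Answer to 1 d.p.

Excluded: 1404, 1665
Retained (n=9): Σ = 5603
Mean = 5603/9 = 622.5556

622.6 ms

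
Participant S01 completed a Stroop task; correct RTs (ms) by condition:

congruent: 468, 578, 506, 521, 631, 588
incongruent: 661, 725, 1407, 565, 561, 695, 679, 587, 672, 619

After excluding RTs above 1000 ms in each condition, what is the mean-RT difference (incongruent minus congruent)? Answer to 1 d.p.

incongruent: exclude 1407
M(congruent) = 3292/6 = 548.667
M(incongruent) = 5764/9 = 640.444
Difference = 640.444 − 548.667 = 91.778 ms

91.8 ms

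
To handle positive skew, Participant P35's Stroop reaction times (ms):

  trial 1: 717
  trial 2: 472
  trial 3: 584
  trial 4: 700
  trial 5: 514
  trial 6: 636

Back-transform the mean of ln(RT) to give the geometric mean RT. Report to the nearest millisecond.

597 ms

ln(RT): 6.5751, 6.1570, 6.3699, 6.5511, 6.2422, 6.4552
Mean ln(RT) = 38.3505/6 = 6.39174
Geometric mean = exp(6.39174) = 596.90 ms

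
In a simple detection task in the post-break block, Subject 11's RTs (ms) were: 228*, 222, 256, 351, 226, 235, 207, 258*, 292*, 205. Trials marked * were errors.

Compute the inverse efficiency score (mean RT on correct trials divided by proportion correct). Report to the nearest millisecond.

Correct trials (n=7): 222, 256, 351, 226, 235, 207, 205
Mean correct RT = 1702/7 = 243.1429 ms
Proportion correct = 7/10
IES = 243.1429 / (7/10) = 347.347 ms

347 ms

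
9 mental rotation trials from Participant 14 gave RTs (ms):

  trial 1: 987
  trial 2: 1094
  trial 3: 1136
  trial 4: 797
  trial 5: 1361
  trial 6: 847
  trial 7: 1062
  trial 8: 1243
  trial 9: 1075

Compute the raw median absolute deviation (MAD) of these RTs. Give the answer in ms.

88 ms

Sorted: 797, 847, 987, 1062, 1075, 1094, 1136, 1243, 1361 → median = 1075
|x − 1075|: 88, 19, 61, 278, 286, 228, 13, 168, 0
Sorted deviations: 0, 13, 19, 61, 88, 168, 228, 278, 286 → MAD = 88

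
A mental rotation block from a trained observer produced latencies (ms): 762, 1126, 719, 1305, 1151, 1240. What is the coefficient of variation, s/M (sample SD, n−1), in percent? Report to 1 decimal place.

n = 6, Σ = 6303, M = 1050.5000
Σ(x−M)² = 309605.500; s = √(309605.500/5) = 248.8395
CV = 248.8395 / 1050.5000 = 0.23688 = 23.688%

23.7%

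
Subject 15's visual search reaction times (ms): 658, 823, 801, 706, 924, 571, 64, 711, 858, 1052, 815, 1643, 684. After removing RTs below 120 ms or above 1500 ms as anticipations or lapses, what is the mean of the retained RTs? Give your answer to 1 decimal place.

782.1 ms

Excluded: 64, 1643
Retained (n=11): Σ = 8603
Mean = 8603/11 = 782.0909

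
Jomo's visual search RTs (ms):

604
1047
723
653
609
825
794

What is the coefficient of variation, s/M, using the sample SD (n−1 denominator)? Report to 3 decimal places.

0.209

n = 7, Σ = 5255, M = 750.7143
Σ(x−M)² = 147101.429; s = √(147101.429/6) = 156.5787
CV = 156.5787 / 750.7143 = 0.20857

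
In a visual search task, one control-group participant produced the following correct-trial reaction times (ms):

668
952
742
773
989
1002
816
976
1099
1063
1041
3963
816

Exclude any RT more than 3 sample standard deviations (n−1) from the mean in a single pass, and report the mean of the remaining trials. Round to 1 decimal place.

n = 13, ΣRT = 14900, M = 1146.154
Σ(x−M)² = 8816161.69; s = √(8816161.69/12) = 857.135
Cutoffs: 1146.154 ± 3·857.135 → [-1425.3, 3717.6]
Outside: 3963 → excluded.
Retained (n=12): Σ = 10937, mean = 10937/12 = 911.417

911.4 ms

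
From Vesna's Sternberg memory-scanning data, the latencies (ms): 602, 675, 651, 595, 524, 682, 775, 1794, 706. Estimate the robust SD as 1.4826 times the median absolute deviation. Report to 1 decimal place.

108.2 ms

Sorted: 524, 595, 602, 651, 675, 682, 706, 775, 1794 → median = 675
|x − 675| sorted: 0, 7, 24, 31, 73, 80, 100, 151, 1119 → MAD = 73
Robust SD ≈ 1.4826 × 73 = 108.230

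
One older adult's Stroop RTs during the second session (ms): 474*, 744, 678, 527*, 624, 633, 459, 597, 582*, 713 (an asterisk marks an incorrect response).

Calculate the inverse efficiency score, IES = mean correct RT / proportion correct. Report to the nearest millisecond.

Correct trials (n=7): 744, 678, 624, 633, 459, 597, 713
Mean correct RT = 4448/7 = 635.4286 ms
Proportion correct = 7/10
IES = 635.4286 / (7/10) = 907.755 ms

908 ms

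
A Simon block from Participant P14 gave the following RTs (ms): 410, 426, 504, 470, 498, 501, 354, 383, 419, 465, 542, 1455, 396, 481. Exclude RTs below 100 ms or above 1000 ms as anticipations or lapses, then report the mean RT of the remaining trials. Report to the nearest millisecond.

Excluded: 1455
Retained (n=13): Σ = 5849
Mean = 5849/13 = 449.9231

450 ms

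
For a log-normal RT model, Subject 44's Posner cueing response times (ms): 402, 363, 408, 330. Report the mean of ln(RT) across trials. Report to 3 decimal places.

ln(RT): 5.9965, 5.8944, 6.0113, 5.7991
Σ ln(RT) = 23.7012
Mean = 23.7012/4 = 5.92530

5.925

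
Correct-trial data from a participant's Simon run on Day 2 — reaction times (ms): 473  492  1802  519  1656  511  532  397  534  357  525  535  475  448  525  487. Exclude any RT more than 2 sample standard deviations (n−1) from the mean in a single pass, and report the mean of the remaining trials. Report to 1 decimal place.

n = 16, ΣRT = 10268, M = 641.750
Σ(x−M)² = 2750537.00; s = √(2750537.00/15) = 428.216
Cutoffs: 641.750 ± 2·428.216 → [-214.7, 1498.2]
Outside: 1656, 1802 → excluded.
Retained (n=14): Σ = 6810, mean = 6810/14 = 486.429

486.4 ms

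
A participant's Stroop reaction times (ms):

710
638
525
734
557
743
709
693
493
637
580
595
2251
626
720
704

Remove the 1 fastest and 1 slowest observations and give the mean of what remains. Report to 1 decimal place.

655.1 ms

Sorted: 493, 525, 557, 580, 595, 626, 637, 638, 693, 704, 709, 710, 720, 734, 743, 2251
Drop lowest 1 (493) and highest 1 (2251)
Remaining (n=14): Σ = 9171, mean = 9171/14 = 655.071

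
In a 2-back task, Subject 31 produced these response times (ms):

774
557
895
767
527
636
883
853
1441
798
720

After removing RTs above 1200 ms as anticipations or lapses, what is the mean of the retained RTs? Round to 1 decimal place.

Excluded: 1441
Retained (n=10): Σ = 7410
Mean = 7410/10 = 741.0000

741.0 ms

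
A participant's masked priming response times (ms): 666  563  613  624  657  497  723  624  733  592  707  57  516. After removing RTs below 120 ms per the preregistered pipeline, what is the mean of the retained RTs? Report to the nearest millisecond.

626 ms

Excluded: 57
Retained (n=12): Σ = 7515
Mean = 7515/12 = 626.2500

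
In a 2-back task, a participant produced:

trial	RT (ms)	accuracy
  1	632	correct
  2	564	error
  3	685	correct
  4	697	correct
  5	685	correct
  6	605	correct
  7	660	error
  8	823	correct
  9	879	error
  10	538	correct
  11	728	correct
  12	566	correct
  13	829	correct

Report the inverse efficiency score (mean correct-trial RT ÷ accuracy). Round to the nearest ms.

882 ms

Correct trials (n=10): 632, 685, 697, 685, 605, 823, 538, 728, 566, 829
Mean correct RT = 6788/10 = 678.8000 ms
Proportion correct = 10/13
IES = 678.8000 / (10/13) = 882.440 ms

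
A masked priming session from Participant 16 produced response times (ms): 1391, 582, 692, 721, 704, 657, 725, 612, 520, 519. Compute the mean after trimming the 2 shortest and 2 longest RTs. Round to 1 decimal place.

661.3 ms

Sorted: 519, 520, 582, 612, 657, 692, 704, 721, 725, 1391
Drop lowest 2 (519, 520) and highest 2 (725, 1391)
Remaining (n=6): Σ = 3968, mean = 3968/6 = 661.333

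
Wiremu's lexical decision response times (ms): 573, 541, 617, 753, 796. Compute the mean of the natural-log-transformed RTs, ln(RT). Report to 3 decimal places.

ln(RT): 6.3509, 6.2934, 6.4249, 6.6241, 6.6796
Σ ln(RT) = 32.3728
Mean = 32.3728/5 = 6.47457

6.475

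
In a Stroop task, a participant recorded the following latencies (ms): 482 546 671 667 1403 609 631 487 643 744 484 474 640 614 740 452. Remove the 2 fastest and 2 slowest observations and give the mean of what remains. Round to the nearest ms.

Sorted: 452, 474, 482, 484, 487, 546, 609, 614, 631, 640, 643, 667, 671, 740, 744, 1403
Drop lowest 2 (452, 474) and highest 2 (744, 1403)
Remaining (n=12): Σ = 7214, mean = 7214/12 = 601.167

601 ms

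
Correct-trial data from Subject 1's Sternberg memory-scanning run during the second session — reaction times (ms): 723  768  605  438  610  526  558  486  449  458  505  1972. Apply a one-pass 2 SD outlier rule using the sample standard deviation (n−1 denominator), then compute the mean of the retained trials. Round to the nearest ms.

n = 12, ΣRT = 8098, M = 674.833
Σ(x−M)² = 1957131.67; s = √(1957131.67/11) = 421.807
Cutoffs: 674.833 ± 2·421.807 → [-168.8, 1518.4]
Outside: 1972 → excluded.
Retained (n=11): Σ = 6126, mean = 6126/11 = 556.909

557 ms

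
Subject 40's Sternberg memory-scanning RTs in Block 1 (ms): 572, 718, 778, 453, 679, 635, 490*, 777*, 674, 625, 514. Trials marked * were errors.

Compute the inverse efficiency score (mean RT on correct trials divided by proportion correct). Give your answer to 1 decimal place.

Correct trials (n=9): 572, 718, 778, 453, 679, 635, 674, 625, 514
Mean correct RT = 5648/9 = 627.5556 ms
Proportion correct = 9/11
IES = 627.5556 / (9/11) = 767.012 ms

767.0 ms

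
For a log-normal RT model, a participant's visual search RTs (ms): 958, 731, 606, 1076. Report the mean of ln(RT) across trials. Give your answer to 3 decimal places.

ln(RT): 6.8648, 6.5944, 6.4069, 6.9810
Σ ln(RT) = 26.8471
Mean = 26.8471/4 = 6.71179

6.712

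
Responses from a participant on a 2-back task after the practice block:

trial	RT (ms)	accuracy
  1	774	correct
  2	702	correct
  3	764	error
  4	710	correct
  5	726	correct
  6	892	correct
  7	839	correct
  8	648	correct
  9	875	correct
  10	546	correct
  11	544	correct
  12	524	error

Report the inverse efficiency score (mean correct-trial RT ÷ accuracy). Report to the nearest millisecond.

871 ms

Correct trials (n=10): 774, 702, 710, 726, 892, 839, 648, 875, 546, 544
Mean correct RT = 7256/10 = 725.6000 ms
Proportion correct = 10/12
IES = 725.6000 / (10/12) = 870.720 ms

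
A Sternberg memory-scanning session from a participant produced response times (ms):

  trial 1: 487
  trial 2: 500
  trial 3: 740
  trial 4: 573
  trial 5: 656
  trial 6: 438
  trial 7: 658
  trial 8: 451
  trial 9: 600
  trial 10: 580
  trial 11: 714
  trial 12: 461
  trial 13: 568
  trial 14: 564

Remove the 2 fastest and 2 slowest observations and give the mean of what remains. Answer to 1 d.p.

Sorted: 438, 451, 461, 487, 500, 564, 568, 573, 580, 600, 656, 658, 714, 740
Drop lowest 2 (438, 451) and highest 2 (714, 740)
Remaining (n=10): Σ = 5647, mean = 5647/10 = 564.700

564.7 ms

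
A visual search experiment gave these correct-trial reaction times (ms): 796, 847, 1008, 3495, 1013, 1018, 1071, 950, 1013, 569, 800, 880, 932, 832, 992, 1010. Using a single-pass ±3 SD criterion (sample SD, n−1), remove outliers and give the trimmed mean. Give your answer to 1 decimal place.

915.4 ms

n = 16, ΣRT = 17226, M = 1076.625
Σ(x−M)² = 6477547.75; s = √(6477547.75/15) = 657.143
Cutoffs: 1076.625 ± 3·657.143 → [-894.8, 3048.1]
Outside: 3495 → excluded.
Retained (n=15): Σ = 13731, mean = 13731/15 = 915.400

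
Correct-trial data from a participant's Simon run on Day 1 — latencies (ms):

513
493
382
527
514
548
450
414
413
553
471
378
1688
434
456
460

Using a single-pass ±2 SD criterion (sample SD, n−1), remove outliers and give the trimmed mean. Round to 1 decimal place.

467.1 ms

n = 16, ΣRT = 8694, M = 543.375
Σ(x−M)² = 1442503.75; s = √(1442503.75/15) = 310.108
Cutoffs: 543.375 ± 2·310.108 → [-76.8, 1163.6]
Outside: 1688 → excluded.
Retained (n=15): Σ = 7006, mean = 7006/15 = 467.067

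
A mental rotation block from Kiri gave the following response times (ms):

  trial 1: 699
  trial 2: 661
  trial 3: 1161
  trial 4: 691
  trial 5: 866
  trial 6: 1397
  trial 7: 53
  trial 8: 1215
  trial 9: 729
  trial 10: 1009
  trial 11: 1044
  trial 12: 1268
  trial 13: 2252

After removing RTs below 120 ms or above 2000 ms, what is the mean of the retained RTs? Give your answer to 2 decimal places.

Excluded: 53, 2252
Retained (n=11): Σ = 10740
Mean = 10740/11 = 976.3636

976.36 ms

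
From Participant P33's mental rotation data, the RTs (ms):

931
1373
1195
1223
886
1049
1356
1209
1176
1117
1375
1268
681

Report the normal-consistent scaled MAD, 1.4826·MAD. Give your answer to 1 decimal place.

216.5 ms

Sorted: 681, 886, 931, 1049, 1117, 1176, 1195, 1209, 1223, 1268, 1356, 1373, 1375 → median = 1195
|x − 1195| sorted: 0, 14, 19, 28, 73, 78, 146, 161, 178, 180, 264, 309, 514 → MAD = 146
Robust SD ≈ 1.4826 × 146 = 216.460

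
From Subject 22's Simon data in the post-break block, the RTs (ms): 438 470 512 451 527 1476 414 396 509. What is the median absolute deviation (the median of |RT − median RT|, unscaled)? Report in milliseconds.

42 ms

Sorted: 396, 414, 438, 451, 470, 509, 512, 527, 1476 → median = 470
|x − 470|: 32, 0, 42, 19, 57, 1006, 56, 74, 39
Sorted deviations: 0, 19, 32, 39, 42, 56, 57, 74, 1006 → MAD = 42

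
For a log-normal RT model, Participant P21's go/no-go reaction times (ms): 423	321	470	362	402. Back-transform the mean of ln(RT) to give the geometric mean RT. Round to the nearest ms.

392 ms

ln(RT): 6.0474, 5.7714, 6.1527, 5.8916, 5.9965
Mean ln(RT) = 29.8596/5 = 5.97193
Geometric mean = exp(5.97193) = 392.26 ms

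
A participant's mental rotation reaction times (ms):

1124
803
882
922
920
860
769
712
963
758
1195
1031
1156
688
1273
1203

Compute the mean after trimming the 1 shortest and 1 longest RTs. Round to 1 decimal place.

949.9 ms

Sorted: 688, 712, 758, 769, 803, 860, 882, 920, 922, 963, 1031, 1124, 1156, 1195, 1203, 1273
Drop lowest 1 (688) and highest 1 (1273)
Remaining (n=14): Σ = 13298, mean = 13298/14 = 949.857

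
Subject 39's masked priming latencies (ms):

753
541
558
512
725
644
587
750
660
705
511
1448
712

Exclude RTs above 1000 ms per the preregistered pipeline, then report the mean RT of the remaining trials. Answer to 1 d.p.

Excluded: 1448
Retained (n=12): Σ = 7658
Mean = 7658/12 = 638.1667

638.2 ms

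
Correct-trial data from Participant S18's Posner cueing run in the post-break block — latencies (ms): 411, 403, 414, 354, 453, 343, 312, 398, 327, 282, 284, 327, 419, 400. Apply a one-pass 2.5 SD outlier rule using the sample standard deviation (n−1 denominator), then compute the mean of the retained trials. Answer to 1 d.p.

n = 14, ΣRT = 5127, M = 366.214
Σ(x−M)² = 38666.36; s = √(38666.36/13) = 54.537
Cutoffs: 366.214 ± 2.5·54.537 → [229.9, 502.6]
No RTs fall outside the cutoffs; all 14 retained. Mean = 5127/14 = 366.214

366.2 ms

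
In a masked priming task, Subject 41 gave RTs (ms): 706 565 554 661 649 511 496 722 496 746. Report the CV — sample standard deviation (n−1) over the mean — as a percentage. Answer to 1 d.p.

n = 10, Σ = 6106, M = 610.6000
Σ(x−M)² = 85328.400; s = √(85328.400/9) = 97.3701
CV = 97.3701 / 610.6000 = 0.15947 = 15.947%

15.9%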